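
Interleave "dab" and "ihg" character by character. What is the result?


Interleaving "dab" and "ihg":
  Position 0: 'd' from first, 'i' from second => "di"
  Position 1: 'a' from first, 'h' from second => "ah"
  Position 2: 'b' from first, 'g' from second => "bg"
Result: diahbg

diahbg


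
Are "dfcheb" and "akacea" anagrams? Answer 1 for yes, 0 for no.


Strings: "dfcheb", "akacea"
Sorted first:  bcdefh
Sorted second: aaacek
Differ at position 0: 'b' vs 'a' => not anagrams

0


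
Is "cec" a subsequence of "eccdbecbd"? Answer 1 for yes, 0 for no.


Check if "cec" is a subsequence of "eccdbecbd"
Greedy scan:
  Position 0 ('e'): no match needed
  Position 1 ('c'): matches sub[0] = 'c'
  Position 2 ('c'): no match needed
  Position 3 ('d'): no match needed
  Position 4 ('b'): no match needed
  Position 5 ('e'): matches sub[1] = 'e'
  Position 6 ('c'): matches sub[2] = 'c'
  Position 7 ('b'): no match needed
  Position 8 ('d'): no match needed
All 3 characters matched => is a subsequence

1


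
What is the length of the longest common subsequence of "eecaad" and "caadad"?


LCS of "eecaad" and "caadad"
DP table:
           c    a    a    d    a    d
      0    0    0    0    0    0    0
  e   0    0    0    0    0    0    0
  e   0    0    0    0    0    0    0
  c   0    1    1    1    1    1    1
  a   0    1    2    2    2    2    2
  a   0    1    2    3    3    3    3
  d   0    1    2    3    4    4    4
LCS length = dp[6][6] = 4

4


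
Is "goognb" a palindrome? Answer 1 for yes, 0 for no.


Input: goognb
Reversed: bngoog
  Compare pos 0 ('g') with pos 5 ('b'): MISMATCH
  Compare pos 1 ('o') with pos 4 ('n'): MISMATCH
  Compare pos 2 ('o') with pos 3 ('g'): MISMATCH
Result: not a palindrome

0


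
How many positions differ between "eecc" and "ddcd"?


Comparing "eecc" and "ddcd" position by position:
  Position 0: 'e' vs 'd' => DIFFER
  Position 1: 'e' vs 'd' => DIFFER
  Position 2: 'c' vs 'c' => same
  Position 3: 'c' vs 'd' => DIFFER
Positions that differ: 3

3


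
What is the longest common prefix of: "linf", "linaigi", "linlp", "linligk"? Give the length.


Words: linf, linaigi, linlp, linligk
  Position 0: all 'l' => match
  Position 1: all 'i' => match
  Position 2: all 'n' => match
  Position 3: ('f', 'a', 'l', 'l') => mismatch, stop
LCP = "lin" (length 3)

3


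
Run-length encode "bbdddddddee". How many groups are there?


Input: bbdddddddee
Scanning for consecutive runs:
  Group 1: 'b' x 2 (positions 0-1)
  Group 2: 'd' x 7 (positions 2-8)
  Group 3: 'e' x 2 (positions 9-10)
Total groups: 3

3


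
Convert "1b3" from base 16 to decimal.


Input: "1b3" in base 16
Positional expansion:
  Digit '1' (value 1) x 16^2 = 256
  Digit 'b' (value 11) x 16^1 = 176
  Digit '3' (value 3) x 16^0 = 3
Sum = 435

435


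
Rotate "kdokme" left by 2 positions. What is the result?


Input: "kdokme", rotate left by 2
First 2 characters: "kd"
Remaining characters: "okme"
Concatenate remaining + first: "okme" + "kd" = "okmekd"

okmekd


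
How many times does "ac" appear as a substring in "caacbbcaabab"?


Searching for "ac" in "caacbbcaabab"
Scanning each position:
  Position 0: "ca" => no
  Position 1: "aa" => no
  Position 2: "ac" => MATCH
  Position 3: "cb" => no
  Position 4: "bb" => no
  Position 5: "bc" => no
  Position 6: "ca" => no
  Position 7: "aa" => no
  Position 8: "ab" => no
  Position 9: "ba" => no
  Position 10: "ab" => no
Total occurrences: 1

1


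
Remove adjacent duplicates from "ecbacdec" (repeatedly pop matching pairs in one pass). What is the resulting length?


Input: ecbacdec
Stack-based adjacent duplicate removal:
  Read 'e': push. Stack: e
  Read 'c': push. Stack: ec
  Read 'b': push. Stack: ecb
  Read 'a': push. Stack: ecba
  Read 'c': push. Stack: ecbac
  Read 'd': push. Stack: ecbacd
  Read 'e': push. Stack: ecbacde
  Read 'c': push. Stack: ecbacdec
Final stack: "ecbacdec" (length 8)

8


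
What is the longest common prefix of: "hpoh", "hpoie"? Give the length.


Words: hpoh, hpoie
  Position 0: all 'h' => match
  Position 1: all 'p' => match
  Position 2: all 'o' => match
  Position 3: ('h', 'i') => mismatch, stop
LCP = "hpo" (length 3)

3


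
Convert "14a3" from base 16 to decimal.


Input: "14a3" in base 16
Positional expansion:
  Digit '1' (value 1) x 16^3 = 4096
  Digit '4' (value 4) x 16^2 = 1024
  Digit 'a' (value 10) x 16^1 = 160
  Digit '3' (value 3) x 16^0 = 3
Sum = 5283

5283


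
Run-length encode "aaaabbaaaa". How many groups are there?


Input: aaaabbaaaa
Scanning for consecutive runs:
  Group 1: 'a' x 4 (positions 0-3)
  Group 2: 'b' x 2 (positions 4-5)
  Group 3: 'a' x 4 (positions 6-9)
Total groups: 3

3


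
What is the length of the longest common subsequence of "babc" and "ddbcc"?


LCS of "babc" and "ddbcc"
DP table:
           d    d    b    c    c
      0    0    0    0    0    0
  b   0    0    0    1    1    1
  a   0    0    0    1    1    1
  b   0    0    0    1    1    1
  c   0    0    0    1    2    2
LCS length = dp[4][5] = 2

2


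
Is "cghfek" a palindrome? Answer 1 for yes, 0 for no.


Input: cghfek
Reversed: kefhgc
  Compare pos 0 ('c') with pos 5 ('k'): MISMATCH
  Compare pos 1 ('g') with pos 4 ('e'): MISMATCH
  Compare pos 2 ('h') with pos 3 ('f'): MISMATCH
Result: not a palindrome

0


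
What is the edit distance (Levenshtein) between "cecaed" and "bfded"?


Computing edit distance: "cecaed" -> "bfded"
DP table:
           b    f    d    e    d
      0    1    2    3    4    5
  c   1    1    2    3    4    5
  e   2    2    2    3    3    4
  c   3    3    3    3    4    4
  a   4    4    4    4    4    5
  e   5    5    5    5    4    5
  d   6    6    6    5    5    4
Edit distance = dp[6][5] = 4

4


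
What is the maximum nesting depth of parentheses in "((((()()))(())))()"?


Input: "((((()()))(())))()"
Tracking depth:
  Position 0 '(': depth becomes 1
  Position 1 '(': depth becomes 2
  Position 2 '(': depth becomes 3
  Position 3 '(': depth becomes 4
  Position 4 '(': depth becomes 5
  Position 5 ')': depth becomes 4
  Position 6 '(': depth becomes 5
  Position 7 ')': depth becomes 4
  Position 8 ')': depth becomes 3
  Position 9 ')': depth becomes 2
  Position 10 '(': depth becomes 3
  Position 11 '(': depth becomes 4
  Position 12 ')': depth becomes 3
  Position 13 ')': depth becomes 2
  Position 14 ')': depth becomes 1
  Position 15 ')': depth becomes 0
  Position 16 '(': depth becomes 1
  Position 17 ')': depth becomes 0
Maximum depth reached: 5

5


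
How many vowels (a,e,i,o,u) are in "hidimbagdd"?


Input: hidimbagdd
Checking each character:
  'h' at position 0: consonant
  'i' at position 1: vowel (running total: 1)
  'd' at position 2: consonant
  'i' at position 3: vowel (running total: 2)
  'm' at position 4: consonant
  'b' at position 5: consonant
  'a' at position 6: vowel (running total: 3)
  'g' at position 7: consonant
  'd' at position 8: consonant
  'd' at position 9: consonant
Total vowels: 3

3


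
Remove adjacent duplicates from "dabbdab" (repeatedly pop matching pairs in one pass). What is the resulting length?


Input: dabbdab
Stack-based adjacent duplicate removal:
  Read 'd': push. Stack: d
  Read 'a': push. Stack: da
  Read 'b': push. Stack: dab
  Read 'b': matches stack top 'b' => pop. Stack: da
  Read 'd': push. Stack: dad
  Read 'a': push. Stack: dada
  Read 'b': push. Stack: dadab
Final stack: "dadab" (length 5)

5


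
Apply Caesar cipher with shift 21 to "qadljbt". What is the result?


Caesar cipher: shift "qadljbt" by 21
  'q' (pos 16) + 21 = pos 11 = 'l'
  'a' (pos 0) + 21 = pos 21 = 'v'
  'd' (pos 3) + 21 = pos 24 = 'y'
  'l' (pos 11) + 21 = pos 6 = 'g'
  'j' (pos 9) + 21 = pos 4 = 'e'
  'b' (pos 1) + 21 = pos 22 = 'w'
  't' (pos 19) + 21 = pos 14 = 'o'
Result: lvygewo

lvygewo


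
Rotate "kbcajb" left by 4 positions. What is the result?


Input: "kbcajb", rotate left by 4
First 4 characters: "kbca"
Remaining characters: "jb"
Concatenate remaining + first: "jb" + "kbca" = "jbkbca"

jbkbca


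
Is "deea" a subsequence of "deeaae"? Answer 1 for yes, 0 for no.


Check if "deea" is a subsequence of "deeaae"
Greedy scan:
  Position 0 ('d'): matches sub[0] = 'd'
  Position 1 ('e'): matches sub[1] = 'e'
  Position 2 ('e'): matches sub[2] = 'e'
  Position 3 ('a'): matches sub[3] = 'a'
  Position 4 ('a'): no match needed
  Position 5 ('e'): no match needed
All 4 characters matched => is a subsequence

1


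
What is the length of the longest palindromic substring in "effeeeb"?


Input: "effeeeb"
Checking substrings for palindromes:
  [0:4] "effe" (len 4) => palindrome
  [3:6] "eee" (len 3) => palindrome
  [1:3] "ff" (len 2) => palindrome
  [3:5] "ee" (len 2) => palindrome
  [4:6] "ee" (len 2) => palindrome
Longest palindromic substring: "effe" with length 4

4


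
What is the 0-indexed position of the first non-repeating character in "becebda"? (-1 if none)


Input: becebda
Character frequencies:
  'a': 1
  'b': 2
  'c': 1
  'd': 1
  'e': 2
Scanning left to right for freq == 1:
  Position 0 ('b'): freq=2, skip
  Position 1 ('e'): freq=2, skip
  Position 2 ('c'): unique! => answer = 2

2


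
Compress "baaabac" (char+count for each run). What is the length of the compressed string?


Input: baaabac
Runs:
  'b' x 1 => "b1"
  'a' x 3 => "a3"
  'b' x 1 => "b1"
  'a' x 1 => "a1"
  'c' x 1 => "c1"
Compressed: "b1a3b1a1c1"
Compressed length: 10

10


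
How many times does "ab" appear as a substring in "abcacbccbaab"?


Searching for "ab" in "abcacbccbaab"
Scanning each position:
  Position 0: "ab" => MATCH
  Position 1: "bc" => no
  Position 2: "ca" => no
  Position 3: "ac" => no
  Position 4: "cb" => no
  Position 5: "bc" => no
  Position 6: "cc" => no
  Position 7: "cb" => no
  Position 8: "ba" => no
  Position 9: "aa" => no
  Position 10: "ab" => MATCH
Total occurrences: 2

2


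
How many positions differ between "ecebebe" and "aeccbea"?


Comparing "ecebebe" and "aeccbea" position by position:
  Position 0: 'e' vs 'a' => DIFFER
  Position 1: 'c' vs 'e' => DIFFER
  Position 2: 'e' vs 'c' => DIFFER
  Position 3: 'b' vs 'c' => DIFFER
  Position 4: 'e' vs 'b' => DIFFER
  Position 5: 'b' vs 'e' => DIFFER
  Position 6: 'e' vs 'a' => DIFFER
Positions that differ: 7

7


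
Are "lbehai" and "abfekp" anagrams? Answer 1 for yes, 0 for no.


Strings: "lbehai", "abfekp"
Sorted first:  abehil
Sorted second: abefkp
Differ at position 3: 'h' vs 'f' => not anagrams

0


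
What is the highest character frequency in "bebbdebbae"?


Input: bebbdebbae
Character counts:
  'a': 1
  'b': 5
  'd': 1
  'e': 3
Maximum frequency: 5

5


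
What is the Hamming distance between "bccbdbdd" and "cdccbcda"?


Comparing "bccbdbdd" and "cdccbcda" position by position:
  Position 0: 'b' vs 'c' => differ
  Position 1: 'c' vs 'd' => differ
  Position 2: 'c' vs 'c' => same
  Position 3: 'b' vs 'c' => differ
  Position 4: 'd' vs 'b' => differ
  Position 5: 'b' vs 'c' => differ
  Position 6: 'd' vs 'd' => same
  Position 7: 'd' vs 'a' => differ
Total differences (Hamming distance): 6

6


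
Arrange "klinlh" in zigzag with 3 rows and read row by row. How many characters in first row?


Zigzag "klinlh" into 3 rows:
Placing characters:
  'k' => row 0
  'l' => row 1
  'i' => row 2
  'n' => row 1
  'l' => row 0
  'h' => row 1
Rows:
  Row 0: "kl"
  Row 1: "lnh"
  Row 2: "i"
First row length: 2

2


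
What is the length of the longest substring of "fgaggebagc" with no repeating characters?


Input: "fgaggebagc"
Sliding window (track last position of each char):
  Position 0 ('f'): window [0,0] length 1 -- new best
  Position 1 ('g'): window [0,1] length 2 -- new best
  Position 2 ('a'): window [0,2] length 3 -- new best
  Position 3 ('g'): repeat (last at 1), move window start to 2
  Position 3 ('g'): window [2,3] length 2
  Position 4 ('g'): repeat (last at 3), move window start to 4
  Position 4 ('g'): window [4,4] length 1
  Position 5 ('e'): window [4,5] length 2
  Position 6 ('b'): window [4,6] length 3
  Position 7 ('a'): window [4,7] length 4 -- new best
  Position 8 ('g'): repeat (last at 4), move window start to 5
  Position 8 ('g'): window [5,8] length 4
  Position 9 ('c'): window [5,9] length 5 -- new best
Longest substring with no repeats: "ebagc" with length 5

5


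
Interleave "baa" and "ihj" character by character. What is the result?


Interleaving "baa" and "ihj":
  Position 0: 'b' from first, 'i' from second => "bi"
  Position 1: 'a' from first, 'h' from second => "ah"
  Position 2: 'a' from first, 'j' from second => "aj"
Result: biahaj

biahaj


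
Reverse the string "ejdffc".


Input: ejdffc
Reading characters right to left:
  Position 5: 'c'
  Position 4: 'f'
  Position 3: 'f'
  Position 2: 'd'
  Position 1: 'j'
  Position 0: 'e'
Reversed: cffdje

cffdje


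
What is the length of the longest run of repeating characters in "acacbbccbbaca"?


Input: "acacbbccbbaca"
Scanning for longest run:
  Position 1 ('c'): new char, reset run to 1
  Position 2 ('a'): new char, reset run to 1
  Position 3 ('c'): new char, reset run to 1
  Position 4 ('b'): new char, reset run to 1
  Position 5 ('b'): continues run of 'b', length=2
  Position 6 ('c'): new char, reset run to 1
  Position 7 ('c'): continues run of 'c', length=2
  Position 8 ('b'): new char, reset run to 1
  Position 9 ('b'): continues run of 'b', length=2
  Position 10 ('a'): new char, reset run to 1
  Position 11 ('c'): new char, reset run to 1
  Position 12 ('a'): new char, reset run to 1
Longest run: 'b' with length 2

2


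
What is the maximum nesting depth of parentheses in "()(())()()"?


Input: "()(())()()"
Tracking depth:
  Position 0 '(': depth becomes 1
  Position 1 ')': depth becomes 0
  Position 2 '(': depth becomes 1
  Position 3 '(': depth becomes 2
  Position 4 ')': depth becomes 1
  Position 5 ')': depth becomes 0
  Position 6 '(': depth becomes 1
  Position 7 ')': depth becomes 0
  Position 8 '(': depth becomes 1
  Position 9 ')': depth becomes 0
Maximum depth reached: 2

2


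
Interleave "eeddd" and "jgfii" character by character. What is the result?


Interleaving "eeddd" and "jgfii":
  Position 0: 'e' from first, 'j' from second => "ej"
  Position 1: 'e' from first, 'g' from second => "eg"
  Position 2: 'd' from first, 'f' from second => "df"
  Position 3: 'd' from first, 'i' from second => "di"
  Position 4: 'd' from first, 'i' from second => "di"
Result: ejegdfdidi

ejegdfdidi


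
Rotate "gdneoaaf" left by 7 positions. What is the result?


Input: "gdneoaaf", rotate left by 7
First 7 characters: "gdneoaa"
Remaining characters: "f"
Concatenate remaining + first: "f" + "gdneoaa" = "fgdneoaa"

fgdneoaa


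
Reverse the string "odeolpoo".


Input: odeolpoo
Reading characters right to left:
  Position 7: 'o'
  Position 6: 'o'
  Position 5: 'p'
  Position 4: 'l'
  Position 3: 'o'
  Position 2: 'e'
  Position 1: 'd'
  Position 0: 'o'
Reversed: ooploedo

ooploedo


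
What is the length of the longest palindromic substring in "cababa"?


Input: "cababa"
Checking substrings for palindromes:
  [1:6] "ababa" (len 5) => palindrome
  [1:4] "aba" (len 3) => palindrome
  [2:5] "bab" (len 3) => palindrome
  [3:6] "aba" (len 3) => palindrome
Longest palindromic substring: "ababa" with length 5

5


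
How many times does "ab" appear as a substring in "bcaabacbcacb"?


Searching for "ab" in "bcaabacbcacb"
Scanning each position:
  Position 0: "bc" => no
  Position 1: "ca" => no
  Position 2: "aa" => no
  Position 3: "ab" => MATCH
  Position 4: "ba" => no
  Position 5: "ac" => no
  Position 6: "cb" => no
  Position 7: "bc" => no
  Position 8: "ca" => no
  Position 9: "ac" => no
  Position 10: "cb" => no
Total occurrences: 1

1


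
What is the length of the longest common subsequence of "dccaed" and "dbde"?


LCS of "dccaed" and "dbde"
DP table:
           d    b    d    e
      0    0    0    0    0
  d   0    1    1    1    1
  c   0    1    1    1    1
  c   0    1    1    1    1
  a   0    1    1    1    1
  e   0    1    1    1    2
  d   0    1    1    2    2
LCS length = dp[6][4] = 2

2


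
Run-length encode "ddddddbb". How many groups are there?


Input: ddddddbb
Scanning for consecutive runs:
  Group 1: 'd' x 6 (positions 0-5)
  Group 2: 'b' x 2 (positions 6-7)
Total groups: 2

2


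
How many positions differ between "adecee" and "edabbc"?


Comparing "adecee" and "edabbc" position by position:
  Position 0: 'a' vs 'e' => DIFFER
  Position 1: 'd' vs 'd' => same
  Position 2: 'e' vs 'a' => DIFFER
  Position 3: 'c' vs 'b' => DIFFER
  Position 4: 'e' vs 'b' => DIFFER
  Position 5: 'e' vs 'c' => DIFFER
Positions that differ: 5

5


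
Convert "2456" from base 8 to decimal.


Input: "2456" in base 8
Positional expansion:
  Digit '2' (value 2) x 8^3 = 1024
  Digit '4' (value 4) x 8^2 = 256
  Digit '5' (value 5) x 8^1 = 40
  Digit '6' (value 6) x 8^0 = 6
Sum = 1326

1326


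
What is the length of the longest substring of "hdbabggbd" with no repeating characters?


Input: "hdbabggbd"
Sliding window (track last position of each char):
  Position 0 ('h'): window [0,0] length 1 -- new best
  Position 1 ('d'): window [0,1] length 2 -- new best
  Position 2 ('b'): window [0,2] length 3 -- new best
  Position 3 ('a'): window [0,3] length 4 -- new best
  Position 4 ('b'): repeat (last at 2), move window start to 3
  Position 4 ('b'): window [3,4] length 2
  Position 5 ('g'): window [3,5] length 3
  Position 6 ('g'): repeat (last at 5), move window start to 6
  Position 6 ('g'): window [6,6] length 1
  Position 7 ('b'): window [6,7] length 2
  Position 8 ('d'): window [6,8] length 3
Longest substring with no repeats: "hdba" with length 4

4


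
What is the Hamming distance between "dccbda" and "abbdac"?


Comparing "dccbda" and "abbdac" position by position:
  Position 0: 'd' vs 'a' => differ
  Position 1: 'c' vs 'b' => differ
  Position 2: 'c' vs 'b' => differ
  Position 3: 'b' vs 'd' => differ
  Position 4: 'd' vs 'a' => differ
  Position 5: 'a' vs 'c' => differ
Total differences (Hamming distance): 6

6


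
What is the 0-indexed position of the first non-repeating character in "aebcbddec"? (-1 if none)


Input: aebcbddec
Character frequencies:
  'a': 1
  'b': 2
  'c': 2
  'd': 2
  'e': 2
Scanning left to right for freq == 1:
  Position 0 ('a'): unique! => answer = 0

0


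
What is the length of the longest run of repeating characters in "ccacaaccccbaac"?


Input: "ccacaaccccbaac"
Scanning for longest run:
  Position 1 ('c'): continues run of 'c', length=2
  Position 2 ('a'): new char, reset run to 1
  Position 3 ('c'): new char, reset run to 1
  Position 4 ('a'): new char, reset run to 1
  Position 5 ('a'): continues run of 'a', length=2
  Position 6 ('c'): new char, reset run to 1
  Position 7 ('c'): continues run of 'c', length=2
  Position 8 ('c'): continues run of 'c', length=3
  Position 9 ('c'): continues run of 'c', length=4
  Position 10 ('b'): new char, reset run to 1
  Position 11 ('a'): new char, reset run to 1
  Position 12 ('a'): continues run of 'a', length=2
  Position 13 ('c'): new char, reset run to 1
Longest run: 'c' with length 4

4


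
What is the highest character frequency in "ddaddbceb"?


Input: ddaddbceb
Character counts:
  'a': 1
  'b': 2
  'c': 1
  'd': 4
  'e': 1
Maximum frequency: 4

4


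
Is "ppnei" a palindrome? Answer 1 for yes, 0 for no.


Input: ppnei
Reversed: ienpp
  Compare pos 0 ('p') with pos 4 ('i'): MISMATCH
  Compare pos 1 ('p') with pos 3 ('e'): MISMATCH
Result: not a palindrome

0


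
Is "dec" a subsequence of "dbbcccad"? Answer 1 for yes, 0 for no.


Check if "dec" is a subsequence of "dbbcccad"
Greedy scan:
  Position 0 ('d'): matches sub[0] = 'd'
  Position 1 ('b'): no match needed
  Position 2 ('b'): no match needed
  Position 3 ('c'): no match needed
  Position 4 ('c'): no match needed
  Position 5 ('c'): no match needed
  Position 6 ('a'): no match needed
  Position 7 ('d'): no match needed
Only matched 1/3 characters => not a subsequence

0


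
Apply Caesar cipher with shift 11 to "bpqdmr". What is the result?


Caesar cipher: shift "bpqdmr" by 11
  'b' (pos 1) + 11 = pos 12 = 'm'
  'p' (pos 15) + 11 = pos 0 = 'a'
  'q' (pos 16) + 11 = pos 1 = 'b'
  'd' (pos 3) + 11 = pos 14 = 'o'
  'm' (pos 12) + 11 = pos 23 = 'x'
  'r' (pos 17) + 11 = pos 2 = 'c'
Result: maboxc

maboxc


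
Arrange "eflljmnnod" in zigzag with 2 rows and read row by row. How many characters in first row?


Zigzag "eflljmnnod" into 2 rows:
Placing characters:
  'e' => row 0
  'f' => row 1
  'l' => row 0
  'l' => row 1
  'j' => row 0
  'm' => row 1
  'n' => row 0
  'n' => row 1
  'o' => row 0
  'd' => row 1
Rows:
  Row 0: "eljno"
  Row 1: "flmnd"
First row length: 5

5


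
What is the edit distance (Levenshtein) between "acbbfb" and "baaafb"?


Computing edit distance: "acbbfb" -> "baaafb"
DP table:
           b    a    a    a    f    b
      0    1    2    3    4    5    6
  a   1    1    1    2    3    4    5
  c   2    2    2    2    3    4    5
  b   3    2    3    3    3    4    4
  b   4    3    3    4    4    4    4
  f   5    4    4    4    5    4    5
  b   6    5    5    5    5    5    4
Edit distance = dp[6][6] = 4

4


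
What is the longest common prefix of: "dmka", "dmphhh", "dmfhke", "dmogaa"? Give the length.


Words: dmka, dmphhh, dmfhke, dmogaa
  Position 0: all 'd' => match
  Position 1: all 'm' => match
  Position 2: ('k', 'p', 'f', 'o') => mismatch, stop
LCP = "dm" (length 2)

2


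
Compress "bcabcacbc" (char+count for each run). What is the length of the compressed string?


Input: bcabcacbc
Runs:
  'b' x 1 => "b1"
  'c' x 1 => "c1"
  'a' x 1 => "a1"
  'b' x 1 => "b1"
  'c' x 1 => "c1"
  'a' x 1 => "a1"
  'c' x 1 => "c1"
  'b' x 1 => "b1"
  'c' x 1 => "c1"
Compressed: "b1c1a1b1c1a1c1b1c1"
Compressed length: 18

18


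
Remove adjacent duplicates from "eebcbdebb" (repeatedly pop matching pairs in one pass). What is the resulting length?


Input: eebcbdebb
Stack-based adjacent duplicate removal:
  Read 'e': push. Stack: e
  Read 'e': matches stack top 'e' => pop. Stack: (empty)
  Read 'b': push. Stack: b
  Read 'c': push. Stack: bc
  Read 'b': push. Stack: bcb
  Read 'd': push. Stack: bcbd
  Read 'e': push. Stack: bcbde
  Read 'b': push. Stack: bcbdeb
  Read 'b': matches stack top 'b' => pop. Stack: bcbde
Final stack: "bcbde" (length 5)

5


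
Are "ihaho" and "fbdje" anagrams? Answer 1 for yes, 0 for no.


Strings: "ihaho", "fbdje"
Sorted first:  ahhio
Sorted second: bdefj
Differ at position 0: 'a' vs 'b' => not anagrams

0


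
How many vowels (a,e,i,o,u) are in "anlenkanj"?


Input: anlenkanj
Checking each character:
  'a' at position 0: vowel (running total: 1)
  'n' at position 1: consonant
  'l' at position 2: consonant
  'e' at position 3: vowel (running total: 2)
  'n' at position 4: consonant
  'k' at position 5: consonant
  'a' at position 6: vowel (running total: 3)
  'n' at position 7: consonant
  'j' at position 8: consonant
Total vowels: 3

3


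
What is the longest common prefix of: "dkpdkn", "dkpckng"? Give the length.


Words: dkpdkn, dkpckng
  Position 0: all 'd' => match
  Position 1: all 'k' => match
  Position 2: all 'p' => match
  Position 3: ('d', 'c') => mismatch, stop
LCP = "dkp" (length 3)

3


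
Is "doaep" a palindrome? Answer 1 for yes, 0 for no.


Input: doaep
Reversed: peaod
  Compare pos 0 ('d') with pos 4 ('p'): MISMATCH
  Compare pos 1 ('o') with pos 3 ('e'): MISMATCH
Result: not a palindrome

0


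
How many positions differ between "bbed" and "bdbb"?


Comparing "bbed" and "bdbb" position by position:
  Position 0: 'b' vs 'b' => same
  Position 1: 'b' vs 'd' => DIFFER
  Position 2: 'e' vs 'b' => DIFFER
  Position 3: 'd' vs 'b' => DIFFER
Positions that differ: 3

3


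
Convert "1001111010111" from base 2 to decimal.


Input: "1001111010111" in base 2
Positional expansion:
  Digit '1' (value 1) x 2^12 = 4096
  Digit '0' (value 0) x 2^11 = 0
  Digit '0' (value 0) x 2^10 = 0
  Digit '1' (value 1) x 2^9 = 512
  Digit '1' (value 1) x 2^8 = 256
  Digit '1' (value 1) x 2^7 = 128
  Digit '1' (value 1) x 2^6 = 64
  Digit '0' (value 0) x 2^5 = 0
  Digit '1' (value 1) x 2^4 = 16
  Digit '0' (value 0) x 2^3 = 0
  Digit '1' (value 1) x 2^2 = 4
  Digit '1' (value 1) x 2^1 = 2
  Digit '1' (value 1) x 2^0 = 1
Sum = 5079

5079


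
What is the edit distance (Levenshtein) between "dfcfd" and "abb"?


Computing edit distance: "dfcfd" -> "abb"
DP table:
           a    b    b
      0    1    2    3
  d   1    1    2    3
  f   2    2    2    3
  c   3    3    3    3
  f   4    4    4    4
  d   5    5    5    5
Edit distance = dp[5][3] = 5

5


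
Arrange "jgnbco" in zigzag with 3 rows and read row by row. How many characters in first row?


Zigzag "jgnbco" into 3 rows:
Placing characters:
  'j' => row 0
  'g' => row 1
  'n' => row 2
  'b' => row 1
  'c' => row 0
  'o' => row 1
Rows:
  Row 0: "jc"
  Row 1: "gbo"
  Row 2: "n"
First row length: 2

2


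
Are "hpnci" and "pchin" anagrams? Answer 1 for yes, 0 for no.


Strings: "hpnci", "pchin"
Sorted first:  chinp
Sorted second: chinp
Sorted forms match => anagrams

1


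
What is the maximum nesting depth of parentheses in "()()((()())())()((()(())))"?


Input: "()()((()())())()((()(())))"
Tracking depth:
  Position 0 '(': depth becomes 1
  Position 1 ')': depth becomes 0
  Position 2 '(': depth becomes 1
  Position 3 ')': depth becomes 0
  Position 4 '(': depth becomes 1
  Position 5 '(': depth becomes 2
  Position 6 '(': depth becomes 3
  Position 7 ')': depth becomes 2
  Position 8 '(': depth becomes 3
  Position 9 ')': depth becomes 2
  Position 10 ')': depth becomes 1
  Position 11 '(': depth becomes 2
  Position 12 ')': depth becomes 1
  Position 13 ')': depth becomes 0
  Position 14 '(': depth becomes 1
  Position 15 ')': depth becomes 0
  Position 16 '(': depth becomes 1
  Position 17 '(': depth becomes 2
  Position 18 '(': depth becomes 3
  Position 19 ')': depth becomes 2
  Position 20 '(': depth becomes 3
  Position 21 '(': depth becomes 4
  Position 22 ')': depth becomes 3
  Position 23 ')': depth becomes 2
  Position 24 ')': depth becomes 1
  Position 25 ')': depth becomes 0
Maximum depth reached: 4

4


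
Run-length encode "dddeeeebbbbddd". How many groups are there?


Input: dddeeeebbbbddd
Scanning for consecutive runs:
  Group 1: 'd' x 3 (positions 0-2)
  Group 2: 'e' x 4 (positions 3-6)
  Group 3: 'b' x 4 (positions 7-10)
  Group 4: 'd' x 3 (positions 11-13)
Total groups: 4

4


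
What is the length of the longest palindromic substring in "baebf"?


Input: "baebf"
Checking substrings for palindromes:
  No multi-char palindromic substrings found
Longest palindromic substring: "b" with length 1

1


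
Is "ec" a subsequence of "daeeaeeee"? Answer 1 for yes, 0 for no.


Check if "ec" is a subsequence of "daeeaeeee"
Greedy scan:
  Position 0 ('d'): no match needed
  Position 1 ('a'): no match needed
  Position 2 ('e'): matches sub[0] = 'e'
  Position 3 ('e'): no match needed
  Position 4 ('a'): no match needed
  Position 5 ('e'): no match needed
  Position 6 ('e'): no match needed
  Position 7 ('e'): no match needed
  Position 8 ('e'): no match needed
Only matched 1/2 characters => not a subsequence

0


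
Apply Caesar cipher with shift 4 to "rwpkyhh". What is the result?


Caesar cipher: shift "rwpkyhh" by 4
  'r' (pos 17) + 4 = pos 21 = 'v'
  'w' (pos 22) + 4 = pos 0 = 'a'
  'p' (pos 15) + 4 = pos 19 = 't'
  'k' (pos 10) + 4 = pos 14 = 'o'
  'y' (pos 24) + 4 = pos 2 = 'c'
  'h' (pos 7) + 4 = pos 11 = 'l'
  'h' (pos 7) + 4 = pos 11 = 'l'
Result: vatocll

vatocll


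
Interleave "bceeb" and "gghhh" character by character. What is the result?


Interleaving "bceeb" and "gghhh":
  Position 0: 'b' from first, 'g' from second => "bg"
  Position 1: 'c' from first, 'g' from second => "cg"
  Position 2: 'e' from first, 'h' from second => "eh"
  Position 3: 'e' from first, 'h' from second => "eh"
  Position 4: 'b' from first, 'h' from second => "bh"
Result: bgcgehehbh

bgcgehehbh


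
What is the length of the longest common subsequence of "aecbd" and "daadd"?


LCS of "aecbd" and "daadd"
DP table:
           d    a    a    d    d
      0    0    0    0    0    0
  a   0    0    1    1    1    1
  e   0    0    1    1    1    1
  c   0    0    1    1    1    1
  b   0    0    1    1    1    1
  d   0    1    1    1    2    2
LCS length = dp[5][5] = 2

2


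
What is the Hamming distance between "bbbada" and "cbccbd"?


Comparing "bbbada" and "cbccbd" position by position:
  Position 0: 'b' vs 'c' => differ
  Position 1: 'b' vs 'b' => same
  Position 2: 'b' vs 'c' => differ
  Position 3: 'a' vs 'c' => differ
  Position 4: 'd' vs 'b' => differ
  Position 5: 'a' vs 'd' => differ
Total differences (Hamming distance): 5

5


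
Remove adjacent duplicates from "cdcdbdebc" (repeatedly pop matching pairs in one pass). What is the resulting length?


Input: cdcdbdebc
Stack-based adjacent duplicate removal:
  Read 'c': push. Stack: c
  Read 'd': push. Stack: cd
  Read 'c': push. Stack: cdc
  Read 'd': push. Stack: cdcd
  Read 'b': push. Stack: cdcdb
  Read 'd': push. Stack: cdcdbd
  Read 'e': push. Stack: cdcdbde
  Read 'b': push. Stack: cdcdbdeb
  Read 'c': push. Stack: cdcdbdebc
Final stack: "cdcdbdebc" (length 9)

9


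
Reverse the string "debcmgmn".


Input: debcmgmn
Reading characters right to left:
  Position 7: 'n'
  Position 6: 'm'
  Position 5: 'g'
  Position 4: 'm'
  Position 3: 'c'
  Position 2: 'b'
  Position 1: 'e'
  Position 0: 'd'
Reversed: nmgmcbed

nmgmcbed


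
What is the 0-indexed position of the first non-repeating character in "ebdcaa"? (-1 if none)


Input: ebdcaa
Character frequencies:
  'a': 2
  'b': 1
  'c': 1
  'd': 1
  'e': 1
Scanning left to right for freq == 1:
  Position 0 ('e'): unique! => answer = 0

0


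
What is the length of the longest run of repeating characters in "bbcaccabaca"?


Input: "bbcaccabaca"
Scanning for longest run:
  Position 1 ('b'): continues run of 'b', length=2
  Position 2 ('c'): new char, reset run to 1
  Position 3 ('a'): new char, reset run to 1
  Position 4 ('c'): new char, reset run to 1
  Position 5 ('c'): continues run of 'c', length=2
  Position 6 ('a'): new char, reset run to 1
  Position 7 ('b'): new char, reset run to 1
  Position 8 ('a'): new char, reset run to 1
  Position 9 ('c'): new char, reset run to 1
  Position 10 ('a'): new char, reset run to 1
Longest run: 'b' with length 2

2


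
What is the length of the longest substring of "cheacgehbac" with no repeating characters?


Input: "cheacgehbac"
Sliding window (track last position of each char):
  Position 0 ('c'): window [0,0] length 1 -- new best
  Position 1 ('h'): window [0,1] length 2 -- new best
  Position 2 ('e'): window [0,2] length 3 -- new best
  Position 3 ('a'): window [0,3] length 4 -- new best
  Position 4 ('c'): repeat (last at 0), move window start to 1
  Position 4 ('c'): window [1,4] length 4
  Position 5 ('g'): window [1,5] length 5 -- new best
  Position 6 ('e'): repeat (last at 2), move window start to 3
  Position 6 ('e'): window [3,6] length 4
  Position 7 ('h'): window [3,7] length 5
  Position 8 ('b'): window [3,8] length 6 -- new best
  Position 9 ('a'): repeat (last at 3), move window start to 4
  Position 9 ('a'): window [4,9] length 6
  Position 10 ('c'): repeat (last at 4), move window start to 5
  Position 10 ('c'): window [5,10] length 6
Longest substring with no repeats: "acgehb" with length 6

6


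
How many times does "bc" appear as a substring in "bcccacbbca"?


Searching for "bc" in "bcccacbbca"
Scanning each position:
  Position 0: "bc" => MATCH
  Position 1: "cc" => no
  Position 2: "cc" => no
  Position 3: "ca" => no
  Position 4: "ac" => no
  Position 5: "cb" => no
  Position 6: "bb" => no
  Position 7: "bc" => MATCH
  Position 8: "ca" => no
Total occurrences: 2

2


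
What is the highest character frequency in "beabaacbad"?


Input: beabaacbad
Character counts:
  'a': 4
  'b': 3
  'c': 1
  'd': 1
  'e': 1
Maximum frequency: 4

4


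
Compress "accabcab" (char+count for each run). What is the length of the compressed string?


Input: accabcab
Runs:
  'a' x 1 => "a1"
  'c' x 2 => "c2"
  'a' x 1 => "a1"
  'b' x 1 => "b1"
  'c' x 1 => "c1"
  'a' x 1 => "a1"
  'b' x 1 => "b1"
Compressed: "a1c2a1b1c1a1b1"
Compressed length: 14

14


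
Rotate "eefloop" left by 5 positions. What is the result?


Input: "eefloop", rotate left by 5
First 5 characters: "eeflo"
Remaining characters: "op"
Concatenate remaining + first: "op" + "eeflo" = "opeeflo"

opeeflo


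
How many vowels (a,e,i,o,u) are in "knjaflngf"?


Input: knjaflngf
Checking each character:
  'k' at position 0: consonant
  'n' at position 1: consonant
  'j' at position 2: consonant
  'a' at position 3: vowel (running total: 1)
  'f' at position 4: consonant
  'l' at position 5: consonant
  'n' at position 6: consonant
  'g' at position 7: consonant
  'f' at position 8: consonant
Total vowels: 1

1


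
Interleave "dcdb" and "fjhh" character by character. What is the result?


Interleaving "dcdb" and "fjhh":
  Position 0: 'd' from first, 'f' from second => "df"
  Position 1: 'c' from first, 'j' from second => "cj"
  Position 2: 'd' from first, 'h' from second => "dh"
  Position 3: 'b' from first, 'h' from second => "bh"
Result: dfcjdhbh

dfcjdhbh


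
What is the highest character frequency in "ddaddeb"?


Input: ddaddeb
Character counts:
  'a': 1
  'b': 1
  'd': 4
  'e': 1
Maximum frequency: 4

4


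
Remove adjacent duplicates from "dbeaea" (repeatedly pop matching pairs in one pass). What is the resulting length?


Input: dbeaea
Stack-based adjacent duplicate removal:
  Read 'd': push. Stack: d
  Read 'b': push. Stack: db
  Read 'e': push. Stack: dbe
  Read 'a': push. Stack: dbea
  Read 'e': push. Stack: dbeae
  Read 'a': push. Stack: dbeaea
Final stack: "dbeaea" (length 6)

6


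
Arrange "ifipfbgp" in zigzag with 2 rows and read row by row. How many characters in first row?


Zigzag "ifipfbgp" into 2 rows:
Placing characters:
  'i' => row 0
  'f' => row 1
  'i' => row 0
  'p' => row 1
  'f' => row 0
  'b' => row 1
  'g' => row 0
  'p' => row 1
Rows:
  Row 0: "iifg"
  Row 1: "fpbp"
First row length: 4

4


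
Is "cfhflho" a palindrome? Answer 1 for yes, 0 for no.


Input: cfhflho
Reversed: ohlfhfc
  Compare pos 0 ('c') with pos 6 ('o'): MISMATCH
  Compare pos 1 ('f') with pos 5 ('h'): MISMATCH
  Compare pos 2 ('h') with pos 4 ('l'): MISMATCH
Result: not a palindrome

0


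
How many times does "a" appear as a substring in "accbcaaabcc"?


Searching for "a" in "accbcaaabcc"
Scanning each position:
  Position 0: "a" => MATCH
  Position 1: "c" => no
  Position 2: "c" => no
  Position 3: "b" => no
  Position 4: "c" => no
  Position 5: "a" => MATCH
  Position 6: "a" => MATCH
  Position 7: "a" => MATCH
  Position 8: "b" => no
  Position 9: "c" => no
  Position 10: "c" => no
Total occurrences: 4

4


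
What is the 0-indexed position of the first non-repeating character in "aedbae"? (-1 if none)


Input: aedbae
Character frequencies:
  'a': 2
  'b': 1
  'd': 1
  'e': 2
Scanning left to right for freq == 1:
  Position 0 ('a'): freq=2, skip
  Position 1 ('e'): freq=2, skip
  Position 2 ('d'): unique! => answer = 2

2


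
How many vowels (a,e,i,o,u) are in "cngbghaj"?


Input: cngbghaj
Checking each character:
  'c' at position 0: consonant
  'n' at position 1: consonant
  'g' at position 2: consonant
  'b' at position 3: consonant
  'g' at position 4: consonant
  'h' at position 5: consonant
  'a' at position 6: vowel (running total: 1)
  'j' at position 7: consonant
Total vowels: 1

1


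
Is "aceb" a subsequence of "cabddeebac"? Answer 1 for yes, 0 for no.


Check if "aceb" is a subsequence of "cabddeebac"
Greedy scan:
  Position 0 ('c'): no match needed
  Position 1 ('a'): matches sub[0] = 'a'
  Position 2 ('b'): no match needed
  Position 3 ('d'): no match needed
  Position 4 ('d'): no match needed
  Position 5 ('e'): no match needed
  Position 6 ('e'): no match needed
  Position 7 ('b'): no match needed
  Position 8 ('a'): no match needed
  Position 9 ('c'): matches sub[1] = 'c'
Only matched 2/4 characters => not a subsequence

0


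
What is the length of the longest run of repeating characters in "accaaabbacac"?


Input: "accaaabbacac"
Scanning for longest run:
  Position 1 ('c'): new char, reset run to 1
  Position 2 ('c'): continues run of 'c', length=2
  Position 3 ('a'): new char, reset run to 1
  Position 4 ('a'): continues run of 'a', length=2
  Position 5 ('a'): continues run of 'a', length=3
  Position 6 ('b'): new char, reset run to 1
  Position 7 ('b'): continues run of 'b', length=2
  Position 8 ('a'): new char, reset run to 1
  Position 9 ('c'): new char, reset run to 1
  Position 10 ('a'): new char, reset run to 1
  Position 11 ('c'): new char, reset run to 1
Longest run: 'a' with length 3

3


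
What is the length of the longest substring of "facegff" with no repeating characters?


Input: "facegff"
Sliding window (track last position of each char):
  Position 0 ('f'): window [0,0] length 1 -- new best
  Position 1 ('a'): window [0,1] length 2 -- new best
  Position 2 ('c'): window [0,2] length 3 -- new best
  Position 3 ('e'): window [0,3] length 4 -- new best
  Position 4 ('g'): window [0,4] length 5 -- new best
  Position 5 ('f'): repeat (last at 0), move window start to 1
  Position 5 ('f'): window [1,5] length 5
  Position 6 ('f'): repeat (last at 5), move window start to 6
  Position 6 ('f'): window [6,6] length 1
Longest substring with no repeats: "faceg" with length 5

5


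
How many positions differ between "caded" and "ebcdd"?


Comparing "caded" and "ebcdd" position by position:
  Position 0: 'c' vs 'e' => DIFFER
  Position 1: 'a' vs 'b' => DIFFER
  Position 2: 'd' vs 'c' => DIFFER
  Position 3: 'e' vs 'd' => DIFFER
  Position 4: 'd' vs 'd' => same
Positions that differ: 4

4


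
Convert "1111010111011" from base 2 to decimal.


Input: "1111010111011" in base 2
Positional expansion:
  Digit '1' (value 1) x 2^12 = 4096
  Digit '1' (value 1) x 2^11 = 2048
  Digit '1' (value 1) x 2^10 = 1024
  Digit '1' (value 1) x 2^9 = 512
  Digit '0' (value 0) x 2^8 = 0
  Digit '1' (value 1) x 2^7 = 128
  Digit '0' (value 0) x 2^6 = 0
  Digit '1' (value 1) x 2^5 = 32
  Digit '1' (value 1) x 2^4 = 16
  Digit '1' (value 1) x 2^3 = 8
  Digit '0' (value 0) x 2^2 = 0
  Digit '1' (value 1) x 2^1 = 2
  Digit '1' (value 1) x 2^0 = 1
Sum = 7867

7867


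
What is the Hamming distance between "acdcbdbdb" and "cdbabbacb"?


Comparing "acdcbdbdb" and "cdbabbacb" position by position:
  Position 0: 'a' vs 'c' => differ
  Position 1: 'c' vs 'd' => differ
  Position 2: 'd' vs 'b' => differ
  Position 3: 'c' vs 'a' => differ
  Position 4: 'b' vs 'b' => same
  Position 5: 'd' vs 'b' => differ
  Position 6: 'b' vs 'a' => differ
  Position 7: 'd' vs 'c' => differ
  Position 8: 'b' vs 'b' => same
Total differences (Hamming distance): 7

7


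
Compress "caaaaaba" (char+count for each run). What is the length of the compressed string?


Input: caaaaaba
Runs:
  'c' x 1 => "c1"
  'a' x 5 => "a5"
  'b' x 1 => "b1"
  'a' x 1 => "a1"
Compressed: "c1a5b1a1"
Compressed length: 8

8


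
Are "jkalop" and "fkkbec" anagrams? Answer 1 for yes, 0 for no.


Strings: "jkalop", "fkkbec"
Sorted first:  ajklop
Sorted second: bcefkk
Differ at position 0: 'a' vs 'b' => not anagrams

0


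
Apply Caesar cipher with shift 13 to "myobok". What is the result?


Caesar cipher: shift "myobok" by 13
  'm' (pos 12) + 13 = pos 25 = 'z'
  'y' (pos 24) + 13 = pos 11 = 'l'
  'o' (pos 14) + 13 = pos 1 = 'b'
  'b' (pos 1) + 13 = pos 14 = 'o'
  'o' (pos 14) + 13 = pos 1 = 'b'
  'k' (pos 10) + 13 = pos 23 = 'x'
Result: zlbobx

zlbobx


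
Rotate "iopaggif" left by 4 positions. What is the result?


Input: "iopaggif", rotate left by 4
First 4 characters: "iopa"
Remaining characters: "ggif"
Concatenate remaining + first: "ggif" + "iopa" = "ggifiopa"

ggifiopa
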